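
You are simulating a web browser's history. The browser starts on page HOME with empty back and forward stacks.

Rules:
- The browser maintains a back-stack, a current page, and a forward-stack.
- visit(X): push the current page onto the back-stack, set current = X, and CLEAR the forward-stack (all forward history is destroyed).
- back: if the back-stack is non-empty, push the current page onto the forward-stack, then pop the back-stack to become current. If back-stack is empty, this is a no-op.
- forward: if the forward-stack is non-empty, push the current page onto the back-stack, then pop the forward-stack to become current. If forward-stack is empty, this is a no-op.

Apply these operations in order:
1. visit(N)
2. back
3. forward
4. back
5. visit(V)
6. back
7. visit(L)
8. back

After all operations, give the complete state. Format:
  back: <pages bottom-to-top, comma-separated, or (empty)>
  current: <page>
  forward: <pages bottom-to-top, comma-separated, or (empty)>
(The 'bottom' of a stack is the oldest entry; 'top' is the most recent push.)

Answer: back: (empty)
current: HOME
forward: L

Derivation:
After 1 (visit(N)): cur=N back=1 fwd=0
After 2 (back): cur=HOME back=0 fwd=1
After 3 (forward): cur=N back=1 fwd=0
After 4 (back): cur=HOME back=0 fwd=1
After 5 (visit(V)): cur=V back=1 fwd=0
After 6 (back): cur=HOME back=0 fwd=1
After 7 (visit(L)): cur=L back=1 fwd=0
After 8 (back): cur=HOME back=0 fwd=1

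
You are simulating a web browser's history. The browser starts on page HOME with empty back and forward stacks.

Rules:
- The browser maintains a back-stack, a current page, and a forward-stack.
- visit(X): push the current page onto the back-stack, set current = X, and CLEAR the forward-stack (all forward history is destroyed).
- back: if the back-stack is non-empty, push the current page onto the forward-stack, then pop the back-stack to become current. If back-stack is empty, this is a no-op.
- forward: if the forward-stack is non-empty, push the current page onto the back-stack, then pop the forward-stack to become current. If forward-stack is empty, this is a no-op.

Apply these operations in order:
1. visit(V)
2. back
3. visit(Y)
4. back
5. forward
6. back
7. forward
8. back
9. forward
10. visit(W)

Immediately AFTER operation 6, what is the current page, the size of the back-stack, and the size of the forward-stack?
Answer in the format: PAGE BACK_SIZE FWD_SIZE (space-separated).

After 1 (visit(V)): cur=V back=1 fwd=0
After 2 (back): cur=HOME back=0 fwd=1
After 3 (visit(Y)): cur=Y back=1 fwd=0
After 4 (back): cur=HOME back=0 fwd=1
After 5 (forward): cur=Y back=1 fwd=0
After 6 (back): cur=HOME back=0 fwd=1

HOME 0 1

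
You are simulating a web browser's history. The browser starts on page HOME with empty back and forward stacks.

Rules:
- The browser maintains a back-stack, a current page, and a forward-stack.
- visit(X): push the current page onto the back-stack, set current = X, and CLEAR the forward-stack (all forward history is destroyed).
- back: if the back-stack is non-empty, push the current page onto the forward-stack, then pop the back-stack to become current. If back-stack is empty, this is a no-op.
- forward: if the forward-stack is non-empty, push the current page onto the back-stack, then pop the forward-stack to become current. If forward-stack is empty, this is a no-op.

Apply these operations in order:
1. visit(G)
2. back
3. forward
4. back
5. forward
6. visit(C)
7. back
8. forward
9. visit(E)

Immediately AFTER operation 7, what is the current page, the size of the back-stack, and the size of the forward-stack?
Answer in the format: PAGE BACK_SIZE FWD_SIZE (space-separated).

After 1 (visit(G)): cur=G back=1 fwd=0
After 2 (back): cur=HOME back=0 fwd=1
After 3 (forward): cur=G back=1 fwd=0
After 4 (back): cur=HOME back=0 fwd=1
After 5 (forward): cur=G back=1 fwd=0
After 6 (visit(C)): cur=C back=2 fwd=0
After 7 (back): cur=G back=1 fwd=1

G 1 1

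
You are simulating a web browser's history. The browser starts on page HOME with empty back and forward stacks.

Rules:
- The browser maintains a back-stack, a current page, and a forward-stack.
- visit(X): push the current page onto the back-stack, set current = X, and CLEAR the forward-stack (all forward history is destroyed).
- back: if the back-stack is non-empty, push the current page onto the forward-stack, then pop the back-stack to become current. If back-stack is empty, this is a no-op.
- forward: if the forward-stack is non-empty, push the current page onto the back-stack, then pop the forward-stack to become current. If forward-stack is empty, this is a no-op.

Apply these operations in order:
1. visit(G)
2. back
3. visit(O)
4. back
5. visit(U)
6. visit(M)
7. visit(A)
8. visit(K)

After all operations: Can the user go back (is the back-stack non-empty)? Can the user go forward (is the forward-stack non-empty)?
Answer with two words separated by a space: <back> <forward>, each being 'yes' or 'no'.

Answer: yes no

Derivation:
After 1 (visit(G)): cur=G back=1 fwd=0
After 2 (back): cur=HOME back=0 fwd=1
After 3 (visit(O)): cur=O back=1 fwd=0
After 4 (back): cur=HOME back=0 fwd=1
After 5 (visit(U)): cur=U back=1 fwd=0
After 6 (visit(M)): cur=M back=2 fwd=0
After 7 (visit(A)): cur=A back=3 fwd=0
After 8 (visit(K)): cur=K back=4 fwd=0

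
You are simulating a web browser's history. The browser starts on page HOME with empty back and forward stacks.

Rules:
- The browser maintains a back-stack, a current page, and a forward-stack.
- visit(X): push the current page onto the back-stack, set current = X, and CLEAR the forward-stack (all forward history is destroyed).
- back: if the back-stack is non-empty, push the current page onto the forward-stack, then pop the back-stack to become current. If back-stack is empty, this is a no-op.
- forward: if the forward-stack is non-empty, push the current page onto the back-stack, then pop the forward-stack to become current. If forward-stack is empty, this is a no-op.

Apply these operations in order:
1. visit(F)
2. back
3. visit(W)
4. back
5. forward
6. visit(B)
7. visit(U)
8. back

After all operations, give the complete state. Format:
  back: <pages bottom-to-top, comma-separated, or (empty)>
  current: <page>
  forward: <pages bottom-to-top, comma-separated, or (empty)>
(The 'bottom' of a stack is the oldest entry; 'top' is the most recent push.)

After 1 (visit(F)): cur=F back=1 fwd=0
After 2 (back): cur=HOME back=0 fwd=1
After 3 (visit(W)): cur=W back=1 fwd=0
After 4 (back): cur=HOME back=0 fwd=1
After 5 (forward): cur=W back=1 fwd=0
After 6 (visit(B)): cur=B back=2 fwd=0
After 7 (visit(U)): cur=U back=3 fwd=0
After 8 (back): cur=B back=2 fwd=1

Answer: back: HOME,W
current: B
forward: U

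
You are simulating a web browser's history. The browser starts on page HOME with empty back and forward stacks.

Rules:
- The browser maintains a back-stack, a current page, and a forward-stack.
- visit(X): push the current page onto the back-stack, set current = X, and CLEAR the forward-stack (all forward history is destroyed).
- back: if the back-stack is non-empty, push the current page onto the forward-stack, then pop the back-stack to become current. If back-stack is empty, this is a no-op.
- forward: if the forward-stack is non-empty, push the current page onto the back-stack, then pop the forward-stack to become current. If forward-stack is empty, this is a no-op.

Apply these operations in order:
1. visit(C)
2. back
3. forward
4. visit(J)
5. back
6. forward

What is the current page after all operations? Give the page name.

After 1 (visit(C)): cur=C back=1 fwd=0
After 2 (back): cur=HOME back=0 fwd=1
After 3 (forward): cur=C back=1 fwd=0
After 4 (visit(J)): cur=J back=2 fwd=0
After 5 (back): cur=C back=1 fwd=1
After 6 (forward): cur=J back=2 fwd=0

Answer: J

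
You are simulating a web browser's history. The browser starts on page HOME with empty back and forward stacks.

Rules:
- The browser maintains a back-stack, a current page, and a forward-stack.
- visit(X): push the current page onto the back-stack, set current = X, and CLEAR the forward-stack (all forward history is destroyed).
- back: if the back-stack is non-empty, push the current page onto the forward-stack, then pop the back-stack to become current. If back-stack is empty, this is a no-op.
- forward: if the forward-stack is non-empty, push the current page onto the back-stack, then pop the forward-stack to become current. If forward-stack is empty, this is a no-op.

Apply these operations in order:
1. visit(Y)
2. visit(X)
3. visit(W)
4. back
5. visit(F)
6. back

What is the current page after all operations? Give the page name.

Answer: X

Derivation:
After 1 (visit(Y)): cur=Y back=1 fwd=0
After 2 (visit(X)): cur=X back=2 fwd=0
After 3 (visit(W)): cur=W back=3 fwd=0
After 4 (back): cur=X back=2 fwd=1
After 5 (visit(F)): cur=F back=3 fwd=0
After 6 (back): cur=X back=2 fwd=1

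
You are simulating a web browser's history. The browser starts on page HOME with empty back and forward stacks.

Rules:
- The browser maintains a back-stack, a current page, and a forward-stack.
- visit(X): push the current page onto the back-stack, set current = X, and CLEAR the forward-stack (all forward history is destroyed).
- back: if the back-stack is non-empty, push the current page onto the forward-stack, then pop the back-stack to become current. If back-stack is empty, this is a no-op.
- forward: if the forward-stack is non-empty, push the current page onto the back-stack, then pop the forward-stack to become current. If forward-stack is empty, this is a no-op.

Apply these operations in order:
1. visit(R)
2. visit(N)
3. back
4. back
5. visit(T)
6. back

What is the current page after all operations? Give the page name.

After 1 (visit(R)): cur=R back=1 fwd=0
After 2 (visit(N)): cur=N back=2 fwd=0
After 3 (back): cur=R back=1 fwd=1
After 4 (back): cur=HOME back=0 fwd=2
After 5 (visit(T)): cur=T back=1 fwd=0
After 6 (back): cur=HOME back=0 fwd=1

Answer: HOME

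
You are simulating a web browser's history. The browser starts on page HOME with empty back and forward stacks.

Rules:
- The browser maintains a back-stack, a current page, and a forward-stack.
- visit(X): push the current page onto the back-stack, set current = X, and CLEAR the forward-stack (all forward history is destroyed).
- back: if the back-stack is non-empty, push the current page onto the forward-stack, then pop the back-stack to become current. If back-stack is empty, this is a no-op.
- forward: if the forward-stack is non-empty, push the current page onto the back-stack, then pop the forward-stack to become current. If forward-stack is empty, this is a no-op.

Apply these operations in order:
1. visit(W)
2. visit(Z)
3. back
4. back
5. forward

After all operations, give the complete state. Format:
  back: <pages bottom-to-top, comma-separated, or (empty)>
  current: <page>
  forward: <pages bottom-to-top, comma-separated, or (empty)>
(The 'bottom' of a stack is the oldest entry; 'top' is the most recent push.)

After 1 (visit(W)): cur=W back=1 fwd=0
After 2 (visit(Z)): cur=Z back=2 fwd=0
After 3 (back): cur=W back=1 fwd=1
After 4 (back): cur=HOME back=0 fwd=2
After 5 (forward): cur=W back=1 fwd=1

Answer: back: HOME
current: W
forward: Z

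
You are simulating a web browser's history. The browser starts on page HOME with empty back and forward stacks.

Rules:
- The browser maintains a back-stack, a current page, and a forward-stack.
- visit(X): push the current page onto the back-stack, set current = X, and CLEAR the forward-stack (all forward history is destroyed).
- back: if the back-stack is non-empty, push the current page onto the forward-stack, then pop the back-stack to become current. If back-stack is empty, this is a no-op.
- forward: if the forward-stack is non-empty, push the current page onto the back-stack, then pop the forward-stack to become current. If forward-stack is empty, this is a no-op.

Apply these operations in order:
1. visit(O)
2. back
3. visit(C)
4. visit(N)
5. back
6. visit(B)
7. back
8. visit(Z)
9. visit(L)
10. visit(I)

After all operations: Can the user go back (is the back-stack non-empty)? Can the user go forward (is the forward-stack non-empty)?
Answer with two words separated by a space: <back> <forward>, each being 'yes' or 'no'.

After 1 (visit(O)): cur=O back=1 fwd=0
After 2 (back): cur=HOME back=0 fwd=1
After 3 (visit(C)): cur=C back=1 fwd=0
After 4 (visit(N)): cur=N back=2 fwd=0
After 5 (back): cur=C back=1 fwd=1
After 6 (visit(B)): cur=B back=2 fwd=0
After 7 (back): cur=C back=1 fwd=1
After 8 (visit(Z)): cur=Z back=2 fwd=0
After 9 (visit(L)): cur=L back=3 fwd=0
After 10 (visit(I)): cur=I back=4 fwd=0

Answer: yes no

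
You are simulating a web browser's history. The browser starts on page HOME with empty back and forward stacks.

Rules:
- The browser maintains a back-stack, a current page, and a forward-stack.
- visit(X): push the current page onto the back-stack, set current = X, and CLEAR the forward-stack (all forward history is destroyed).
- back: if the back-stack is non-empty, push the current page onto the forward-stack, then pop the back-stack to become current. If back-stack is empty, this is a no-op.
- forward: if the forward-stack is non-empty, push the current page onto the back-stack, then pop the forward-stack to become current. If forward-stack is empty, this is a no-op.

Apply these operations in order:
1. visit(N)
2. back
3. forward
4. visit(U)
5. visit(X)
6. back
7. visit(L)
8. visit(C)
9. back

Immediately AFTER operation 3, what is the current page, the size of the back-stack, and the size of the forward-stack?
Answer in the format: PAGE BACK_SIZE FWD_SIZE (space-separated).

After 1 (visit(N)): cur=N back=1 fwd=0
After 2 (back): cur=HOME back=0 fwd=1
After 3 (forward): cur=N back=1 fwd=0

N 1 0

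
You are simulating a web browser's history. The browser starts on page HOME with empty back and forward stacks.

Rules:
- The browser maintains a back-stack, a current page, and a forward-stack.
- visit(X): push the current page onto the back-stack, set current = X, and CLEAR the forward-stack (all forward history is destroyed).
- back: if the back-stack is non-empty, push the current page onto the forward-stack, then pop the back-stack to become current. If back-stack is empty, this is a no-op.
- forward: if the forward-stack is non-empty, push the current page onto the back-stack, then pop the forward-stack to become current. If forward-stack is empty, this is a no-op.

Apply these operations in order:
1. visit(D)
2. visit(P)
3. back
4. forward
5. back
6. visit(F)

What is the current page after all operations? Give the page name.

Answer: F

Derivation:
After 1 (visit(D)): cur=D back=1 fwd=0
After 2 (visit(P)): cur=P back=2 fwd=0
After 3 (back): cur=D back=1 fwd=1
After 4 (forward): cur=P back=2 fwd=0
After 5 (back): cur=D back=1 fwd=1
After 6 (visit(F)): cur=F back=2 fwd=0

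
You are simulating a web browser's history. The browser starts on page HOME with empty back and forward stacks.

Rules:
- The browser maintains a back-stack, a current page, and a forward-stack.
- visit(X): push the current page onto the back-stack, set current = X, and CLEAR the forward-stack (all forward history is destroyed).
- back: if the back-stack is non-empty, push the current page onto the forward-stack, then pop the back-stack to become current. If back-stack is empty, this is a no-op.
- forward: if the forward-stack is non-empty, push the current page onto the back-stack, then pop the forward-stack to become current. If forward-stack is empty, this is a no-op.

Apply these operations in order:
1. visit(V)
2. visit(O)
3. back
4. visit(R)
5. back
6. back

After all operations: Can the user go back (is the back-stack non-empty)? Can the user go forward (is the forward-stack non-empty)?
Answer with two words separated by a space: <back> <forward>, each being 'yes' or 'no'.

After 1 (visit(V)): cur=V back=1 fwd=0
After 2 (visit(O)): cur=O back=2 fwd=0
After 3 (back): cur=V back=1 fwd=1
After 4 (visit(R)): cur=R back=2 fwd=0
After 5 (back): cur=V back=1 fwd=1
After 6 (back): cur=HOME back=0 fwd=2

Answer: no yes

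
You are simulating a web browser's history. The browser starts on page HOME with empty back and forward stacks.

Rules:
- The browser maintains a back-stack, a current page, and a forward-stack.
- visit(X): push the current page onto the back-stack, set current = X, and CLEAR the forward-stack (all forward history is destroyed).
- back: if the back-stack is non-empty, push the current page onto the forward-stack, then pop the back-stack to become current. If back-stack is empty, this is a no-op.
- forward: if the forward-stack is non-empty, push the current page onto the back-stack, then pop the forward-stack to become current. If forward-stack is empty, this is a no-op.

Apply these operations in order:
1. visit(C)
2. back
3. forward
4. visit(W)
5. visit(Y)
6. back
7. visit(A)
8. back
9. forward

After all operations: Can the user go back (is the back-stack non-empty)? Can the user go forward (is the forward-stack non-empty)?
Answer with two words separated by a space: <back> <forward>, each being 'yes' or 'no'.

Answer: yes no

Derivation:
After 1 (visit(C)): cur=C back=1 fwd=0
After 2 (back): cur=HOME back=0 fwd=1
After 3 (forward): cur=C back=1 fwd=0
After 4 (visit(W)): cur=W back=2 fwd=0
After 5 (visit(Y)): cur=Y back=3 fwd=0
After 6 (back): cur=W back=2 fwd=1
After 7 (visit(A)): cur=A back=3 fwd=0
After 8 (back): cur=W back=2 fwd=1
After 9 (forward): cur=A back=3 fwd=0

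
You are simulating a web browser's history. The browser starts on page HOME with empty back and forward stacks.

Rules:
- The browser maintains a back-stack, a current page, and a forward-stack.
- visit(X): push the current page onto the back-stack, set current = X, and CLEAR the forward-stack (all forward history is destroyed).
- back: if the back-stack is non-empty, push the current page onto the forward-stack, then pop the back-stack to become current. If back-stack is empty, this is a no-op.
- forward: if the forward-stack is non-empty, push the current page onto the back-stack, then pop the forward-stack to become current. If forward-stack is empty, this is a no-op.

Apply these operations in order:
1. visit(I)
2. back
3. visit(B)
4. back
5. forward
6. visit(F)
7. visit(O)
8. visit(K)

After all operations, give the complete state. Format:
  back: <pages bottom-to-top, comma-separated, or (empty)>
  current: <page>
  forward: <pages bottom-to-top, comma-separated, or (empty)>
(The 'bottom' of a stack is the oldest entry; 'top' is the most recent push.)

Answer: back: HOME,B,F,O
current: K
forward: (empty)

Derivation:
After 1 (visit(I)): cur=I back=1 fwd=0
After 2 (back): cur=HOME back=0 fwd=1
After 3 (visit(B)): cur=B back=1 fwd=0
After 4 (back): cur=HOME back=0 fwd=1
After 5 (forward): cur=B back=1 fwd=0
After 6 (visit(F)): cur=F back=2 fwd=0
After 7 (visit(O)): cur=O back=3 fwd=0
After 8 (visit(K)): cur=K back=4 fwd=0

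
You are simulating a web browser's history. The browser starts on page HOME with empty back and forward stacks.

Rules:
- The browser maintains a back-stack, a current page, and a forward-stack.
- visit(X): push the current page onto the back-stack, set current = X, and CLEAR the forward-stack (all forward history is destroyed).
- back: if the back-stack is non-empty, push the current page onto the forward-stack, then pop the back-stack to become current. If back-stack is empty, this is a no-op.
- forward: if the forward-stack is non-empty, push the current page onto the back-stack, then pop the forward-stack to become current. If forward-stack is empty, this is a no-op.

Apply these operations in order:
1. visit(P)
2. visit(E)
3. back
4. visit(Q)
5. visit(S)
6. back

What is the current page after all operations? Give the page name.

Answer: Q

Derivation:
After 1 (visit(P)): cur=P back=1 fwd=0
After 2 (visit(E)): cur=E back=2 fwd=0
After 3 (back): cur=P back=1 fwd=1
After 4 (visit(Q)): cur=Q back=2 fwd=0
After 5 (visit(S)): cur=S back=3 fwd=0
After 6 (back): cur=Q back=2 fwd=1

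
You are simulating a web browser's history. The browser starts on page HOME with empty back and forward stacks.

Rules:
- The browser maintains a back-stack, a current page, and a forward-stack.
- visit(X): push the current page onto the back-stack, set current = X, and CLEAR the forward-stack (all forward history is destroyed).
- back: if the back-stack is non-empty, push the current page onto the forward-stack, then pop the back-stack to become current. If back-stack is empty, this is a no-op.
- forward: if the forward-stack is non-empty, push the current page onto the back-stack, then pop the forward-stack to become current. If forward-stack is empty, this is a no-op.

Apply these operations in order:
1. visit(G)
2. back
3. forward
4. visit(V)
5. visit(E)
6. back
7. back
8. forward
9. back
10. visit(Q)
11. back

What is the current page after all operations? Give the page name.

After 1 (visit(G)): cur=G back=1 fwd=0
After 2 (back): cur=HOME back=0 fwd=1
After 3 (forward): cur=G back=1 fwd=0
After 4 (visit(V)): cur=V back=2 fwd=0
After 5 (visit(E)): cur=E back=3 fwd=0
After 6 (back): cur=V back=2 fwd=1
After 7 (back): cur=G back=1 fwd=2
After 8 (forward): cur=V back=2 fwd=1
After 9 (back): cur=G back=1 fwd=2
After 10 (visit(Q)): cur=Q back=2 fwd=0
After 11 (back): cur=G back=1 fwd=1

Answer: G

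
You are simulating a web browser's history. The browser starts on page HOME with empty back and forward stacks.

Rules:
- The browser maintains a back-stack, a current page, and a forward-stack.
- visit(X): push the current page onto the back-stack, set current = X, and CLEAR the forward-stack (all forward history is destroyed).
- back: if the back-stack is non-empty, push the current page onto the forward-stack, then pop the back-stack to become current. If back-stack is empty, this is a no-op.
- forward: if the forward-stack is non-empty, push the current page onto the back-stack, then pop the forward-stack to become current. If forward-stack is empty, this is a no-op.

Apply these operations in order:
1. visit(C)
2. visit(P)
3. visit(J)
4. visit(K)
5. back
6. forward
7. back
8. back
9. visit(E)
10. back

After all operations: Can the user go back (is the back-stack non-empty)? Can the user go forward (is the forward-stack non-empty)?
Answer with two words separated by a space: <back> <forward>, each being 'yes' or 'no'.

After 1 (visit(C)): cur=C back=1 fwd=0
After 2 (visit(P)): cur=P back=2 fwd=0
After 3 (visit(J)): cur=J back=3 fwd=0
After 4 (visit(K)): cur=K back=4 fwd=0
After 5 (back): cur=J back=3 fwd=1
After 6 (forward): cur=K back=4 fwd=0
After 7 (back): cur=J back=3 fwd=1
After 8 (back): cur=P back=2 fwd=2
After 9 (visit(E)): cur=E back=3 fwd=0
After 10 (back): cur=P back=2 fwd=1

Answer: yes yes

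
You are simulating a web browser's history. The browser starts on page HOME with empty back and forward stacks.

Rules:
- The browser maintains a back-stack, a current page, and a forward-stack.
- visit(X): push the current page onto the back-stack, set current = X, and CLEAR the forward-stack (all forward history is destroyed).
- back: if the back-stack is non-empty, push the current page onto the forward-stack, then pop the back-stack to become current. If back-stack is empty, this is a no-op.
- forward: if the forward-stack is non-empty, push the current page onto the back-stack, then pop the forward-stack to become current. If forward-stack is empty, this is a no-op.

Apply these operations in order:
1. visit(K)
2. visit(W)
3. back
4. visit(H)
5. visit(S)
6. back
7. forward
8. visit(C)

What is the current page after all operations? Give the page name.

Answer: C

Derivation:
After 1 (visit(K)): cur=K back=1 fwd=0
After 2 (visit(W)): cur=W back=2 fwd=0
After 3 (back): cur=K back=1 fwd=1
After 4 (visit(H)): cur=H back=2 fwd=0
After 5 (visit(S)): cur=S back=3 fwd=0
After 6 (back): cur=H back=2 fwd=1
After 7 (forward): cur=S back=3 fwd=0
After 8 (visit(C)): cur=C back=4 fwd=0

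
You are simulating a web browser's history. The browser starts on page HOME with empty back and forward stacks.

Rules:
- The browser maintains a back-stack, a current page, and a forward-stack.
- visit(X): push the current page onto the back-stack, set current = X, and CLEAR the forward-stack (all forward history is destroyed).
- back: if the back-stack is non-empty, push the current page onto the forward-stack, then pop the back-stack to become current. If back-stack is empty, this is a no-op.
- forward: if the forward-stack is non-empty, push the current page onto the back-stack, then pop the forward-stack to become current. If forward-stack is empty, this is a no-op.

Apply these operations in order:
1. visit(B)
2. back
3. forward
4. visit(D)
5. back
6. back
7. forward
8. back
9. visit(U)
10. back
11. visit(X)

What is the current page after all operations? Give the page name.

After 1 (visit(B)): cur=B back=1 fwd=0
After 2 (back): cur=HOME back=0 fwd=1
After 3 (forward): cur=B back=1 fwd=0
After 4 (visit(D)): cur=D back=2 fwd=0
After 5 (back): cur=B back=1 fwd=1
After 6 (back): cur=HOME back=0 fwd=2
After 7 (forward): cur=B back=1 fwd=1
After 8 (back): cur=HOME back=0 fwd=2
After 9 (visit(U)): cur=U back=1 fwd=0
After 10 (back): cur=HOME back=0 fwd=1
After 11 (visit(X)): cur=X back=1 fwd=0

Answer: X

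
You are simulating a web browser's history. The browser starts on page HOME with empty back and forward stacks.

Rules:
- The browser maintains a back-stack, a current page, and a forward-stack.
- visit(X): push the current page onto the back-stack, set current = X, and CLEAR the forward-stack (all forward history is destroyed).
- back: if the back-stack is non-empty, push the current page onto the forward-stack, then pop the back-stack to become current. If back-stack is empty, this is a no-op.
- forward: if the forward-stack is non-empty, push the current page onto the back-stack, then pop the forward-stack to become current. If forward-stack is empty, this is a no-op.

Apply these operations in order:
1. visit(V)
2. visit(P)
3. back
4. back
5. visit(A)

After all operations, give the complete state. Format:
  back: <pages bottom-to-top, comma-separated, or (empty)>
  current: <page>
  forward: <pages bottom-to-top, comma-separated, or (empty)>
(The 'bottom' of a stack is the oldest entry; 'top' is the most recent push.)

After 1 (visit(V)): cur=V back=1 fwd=0
After 2 (visit(P)): cur=P back=2 fwd=0
After 3 (back): cur=V back=1 fwd=1
After 4 (back): cur=HOME back=0 fwd=2
After 5 (visit(A)): cur=A back=1 fwd=0

Answer: back: HOME
current: A
forward: (empty)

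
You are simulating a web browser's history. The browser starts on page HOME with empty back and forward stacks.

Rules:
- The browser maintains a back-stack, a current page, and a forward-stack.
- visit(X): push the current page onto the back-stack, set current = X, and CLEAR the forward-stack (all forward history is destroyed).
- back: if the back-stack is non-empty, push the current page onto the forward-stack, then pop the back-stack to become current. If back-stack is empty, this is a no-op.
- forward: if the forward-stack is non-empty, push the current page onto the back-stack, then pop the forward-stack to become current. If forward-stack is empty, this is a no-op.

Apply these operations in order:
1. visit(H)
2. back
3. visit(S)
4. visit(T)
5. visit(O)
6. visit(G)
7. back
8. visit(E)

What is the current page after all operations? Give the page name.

Answer: E

Derivation:
After 1 (visit(H)): cur=H back=1 fwd=0
After 2 (back): cur=HOME back=0 fwd=1
After 3 (visit(S)): cur=S back=1 fwd=0
After 4 (visit(T)): cur=T back=2 fwd=0
After 5 (visit(O)): cur=O back=3 fwd=0
After 6 (visit(G)): cur=G back=4 fwd=0
After 7 (back): cur=O back=3 fwd=1
After 8 (visit(E)): cur=E back=4 fwd=0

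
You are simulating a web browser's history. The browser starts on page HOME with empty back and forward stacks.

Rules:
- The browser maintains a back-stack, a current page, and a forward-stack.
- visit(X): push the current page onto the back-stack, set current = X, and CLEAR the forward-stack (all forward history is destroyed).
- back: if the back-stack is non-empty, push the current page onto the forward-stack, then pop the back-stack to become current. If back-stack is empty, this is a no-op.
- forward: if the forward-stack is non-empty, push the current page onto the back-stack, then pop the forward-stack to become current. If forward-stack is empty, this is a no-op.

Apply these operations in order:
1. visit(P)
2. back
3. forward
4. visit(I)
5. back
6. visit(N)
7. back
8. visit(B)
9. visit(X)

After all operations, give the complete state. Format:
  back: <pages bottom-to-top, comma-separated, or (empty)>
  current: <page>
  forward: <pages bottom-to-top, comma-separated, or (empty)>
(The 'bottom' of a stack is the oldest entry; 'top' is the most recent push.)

Answer: back: HOME,P,B
current: X
forward: (empty)

Derivation:
After 1 (visit(P)): cur=P back=1 fwd=0
After 2 (back): cur=HOME back=0 fwd=1
After 3 (forward): cur=P back=1 fwd=0
After 4 (visit(I)): cur=I back=2 fwd=0
After 5 (back): cur=P back=1 fwd=1
After 6 (visit(N)): cur=N back=2 fwd=0
After 7 (back): cur=P back=1 fwd=1
After 8 (visit(B)): cur=B back=2 fwd=0
After 9 (visit(X)): cur=X back=3 fwd=0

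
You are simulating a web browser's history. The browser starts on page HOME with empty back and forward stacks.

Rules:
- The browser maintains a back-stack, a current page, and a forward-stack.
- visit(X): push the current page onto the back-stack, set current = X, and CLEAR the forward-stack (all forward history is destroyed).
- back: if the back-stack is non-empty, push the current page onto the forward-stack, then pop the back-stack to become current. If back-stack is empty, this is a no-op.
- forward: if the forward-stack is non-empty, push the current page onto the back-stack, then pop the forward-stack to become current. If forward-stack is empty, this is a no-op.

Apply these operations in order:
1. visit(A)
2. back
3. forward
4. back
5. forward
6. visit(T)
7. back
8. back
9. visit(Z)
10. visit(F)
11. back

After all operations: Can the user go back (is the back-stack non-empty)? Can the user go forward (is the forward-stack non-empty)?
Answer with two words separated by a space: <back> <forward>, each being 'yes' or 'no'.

Answer: yes yes

Derivation:
After 1 (visit(A)): cur=A back=1 fwd=0
After 2 (back): cur=HOME back=0 fwd=1
After 3 (forward): cur=A back=1 fwd=0
After 4 (back): cur=HOME back=0 fwd=1
After 5 (forward): cur=A back=1 fwd=0
After 6 (visit(T)): cur=T back=2 fwd=0
After 7 (back): cur=A back=1 fwd=1
After 8 (back): cur=HOME back=0 fwd=2
After 9 (visit(Z)): cur=Z back=1 fwd=0
After 10 (visit(F)): cur=F back=2 fwd=0
After 11 (back): cur=Z back=1 fwd=1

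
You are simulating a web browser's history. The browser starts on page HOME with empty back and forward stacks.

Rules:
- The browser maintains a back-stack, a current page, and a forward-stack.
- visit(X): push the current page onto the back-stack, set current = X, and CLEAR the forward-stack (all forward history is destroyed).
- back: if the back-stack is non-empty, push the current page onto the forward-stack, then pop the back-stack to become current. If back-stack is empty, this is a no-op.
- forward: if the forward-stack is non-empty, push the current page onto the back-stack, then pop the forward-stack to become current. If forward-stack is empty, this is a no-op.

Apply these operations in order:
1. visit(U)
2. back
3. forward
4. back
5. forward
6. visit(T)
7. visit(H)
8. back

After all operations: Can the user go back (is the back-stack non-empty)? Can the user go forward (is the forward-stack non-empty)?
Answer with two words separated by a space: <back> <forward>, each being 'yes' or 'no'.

After 1 (visit(U)): cur=U back=1 fwd=0
After 2 (back): cur=HOME back=0 fwd=1
After 3 (forward): cur=U back=1 fwd=0
After 4 (back): cur=HOME back=0 fwd=1
After 5 (forward): cur=U back=1 fwd=0
After 6 (visit(T)): cur=T back=2 fwd=0
After 7 (visit(H)): cur=H back=3 fwd=0
After 8 (back): cur=T back=2 fwd=1

Answer: yes yes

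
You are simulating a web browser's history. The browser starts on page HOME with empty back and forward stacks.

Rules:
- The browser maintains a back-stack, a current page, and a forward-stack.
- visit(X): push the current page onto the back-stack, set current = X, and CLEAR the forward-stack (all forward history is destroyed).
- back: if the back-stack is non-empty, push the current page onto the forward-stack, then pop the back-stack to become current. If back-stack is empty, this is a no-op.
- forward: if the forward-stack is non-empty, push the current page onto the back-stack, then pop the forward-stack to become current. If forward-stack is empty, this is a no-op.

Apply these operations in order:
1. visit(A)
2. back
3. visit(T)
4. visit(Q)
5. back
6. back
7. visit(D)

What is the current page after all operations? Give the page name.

After 1 (visit(A)): cur=A back=1 fwd=0
After 2 (back): cur=HOME back=0 fwd=1
After 3 (visit(T)): cur=T back=1 fwd=0
After 4 (visit(Q)): cur=Q back=2 fwd=0
After 5 (back): cur=T back=1 fwd=1
After 6 (back): cur=HOME back=0 fwd=2
After 7 (visit(D)): cur=D back=1 fwd=0

Answer: D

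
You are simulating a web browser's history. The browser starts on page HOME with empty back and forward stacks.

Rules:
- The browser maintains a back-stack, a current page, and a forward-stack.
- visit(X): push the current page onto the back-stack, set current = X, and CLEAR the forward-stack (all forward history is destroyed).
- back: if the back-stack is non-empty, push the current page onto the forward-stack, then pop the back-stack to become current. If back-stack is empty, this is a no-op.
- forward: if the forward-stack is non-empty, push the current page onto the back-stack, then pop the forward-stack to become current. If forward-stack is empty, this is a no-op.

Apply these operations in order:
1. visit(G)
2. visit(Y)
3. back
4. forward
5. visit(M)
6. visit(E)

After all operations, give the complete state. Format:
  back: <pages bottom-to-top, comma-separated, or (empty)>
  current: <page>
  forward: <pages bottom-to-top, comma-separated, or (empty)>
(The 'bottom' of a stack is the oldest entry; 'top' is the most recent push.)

Answer: back: HOME,G,Y,M
current: E
forward: (empty)

Derivation:
After 1 (visit(G)): cur=G back=1 fwd=0
After 2 (visit(Y)): cur=Y back=2 fwd=0
After 3 (back): cur=G back=1 fwd=1
After 4 (forward): cur=Y back=2 fwd=0
After 5 (visit(M)): cur=M back=3 fwd=0
After 6 (visit(E)): cur=E back=4 fwd=0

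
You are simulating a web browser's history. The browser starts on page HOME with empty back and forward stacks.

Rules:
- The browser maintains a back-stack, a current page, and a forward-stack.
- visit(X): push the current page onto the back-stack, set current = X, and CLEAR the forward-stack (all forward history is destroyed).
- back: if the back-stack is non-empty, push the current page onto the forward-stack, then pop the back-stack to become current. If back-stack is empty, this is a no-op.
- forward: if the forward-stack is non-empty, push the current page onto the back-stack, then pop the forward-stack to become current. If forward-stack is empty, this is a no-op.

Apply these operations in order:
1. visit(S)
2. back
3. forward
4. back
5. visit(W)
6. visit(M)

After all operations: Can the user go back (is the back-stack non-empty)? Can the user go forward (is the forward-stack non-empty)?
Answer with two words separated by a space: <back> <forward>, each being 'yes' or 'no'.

Answer: yes no

Derivation:
After 1 (visit(S)): cur=S back=1 fwd=0
After 2 (back): cur=HOME back=0 fwd=1
After 3 (forward): cur=S back=1 fwd=0
After 4 (back): cur=HOME back=0 fwd=1
After 5 (visit(W)): cur=W back=1 fwd=0
After 6 (visit(M)): cur=M back=2 fwd=0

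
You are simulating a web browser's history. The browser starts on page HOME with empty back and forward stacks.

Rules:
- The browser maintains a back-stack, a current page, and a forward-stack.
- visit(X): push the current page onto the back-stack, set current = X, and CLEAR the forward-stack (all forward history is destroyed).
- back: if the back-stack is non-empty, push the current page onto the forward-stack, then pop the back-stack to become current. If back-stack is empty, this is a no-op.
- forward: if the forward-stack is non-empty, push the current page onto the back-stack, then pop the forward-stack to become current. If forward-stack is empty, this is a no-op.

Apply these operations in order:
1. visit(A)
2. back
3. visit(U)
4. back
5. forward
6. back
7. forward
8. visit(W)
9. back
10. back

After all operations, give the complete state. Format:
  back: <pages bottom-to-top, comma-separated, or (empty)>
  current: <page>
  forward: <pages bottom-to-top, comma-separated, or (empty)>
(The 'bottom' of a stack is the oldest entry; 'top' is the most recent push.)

Answer: back: (empty)
current: HOME
forward: W,U

Derivation:
After 1 (visit(A)): cur=A back=1 fwd=0
After 2 (back): cur=HOME back=0 fwd=1
After 3 (visit(U)): cur=U back=1 fwd=0
After 4 (back): cur=HOME back=0 fwd=1
After 5 (forward): cur=U back=1 fwd=0
After 6 (back): cur=HOME back=0 fwd=1
After 7 (forward): cur=U back=1 fwd=0
After 8 (visit(W)): cur=W back=2 fwd=0
After 9 (back): cur=U back=1 fwd=1
After 10 (back): cur=HOME back=0 fwd=2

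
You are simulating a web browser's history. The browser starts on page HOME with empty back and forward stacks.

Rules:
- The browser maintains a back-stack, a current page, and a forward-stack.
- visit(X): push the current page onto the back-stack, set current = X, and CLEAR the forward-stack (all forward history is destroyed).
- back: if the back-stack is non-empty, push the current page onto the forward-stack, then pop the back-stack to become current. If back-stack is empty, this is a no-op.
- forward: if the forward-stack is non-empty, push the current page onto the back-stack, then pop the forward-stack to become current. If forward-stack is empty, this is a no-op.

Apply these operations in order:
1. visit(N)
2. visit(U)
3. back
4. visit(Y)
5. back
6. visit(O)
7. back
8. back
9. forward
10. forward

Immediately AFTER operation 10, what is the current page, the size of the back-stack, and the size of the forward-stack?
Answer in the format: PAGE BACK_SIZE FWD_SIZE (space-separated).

After 1 (visit(N)): cur=N back=1 fwd=0
After 2 (visit(U)): cur=U back=2 fwd=0
After 3 (back): cur=N back=1 fwd=1
After 4 (visit(Y)): cur=Y back=2 fwd=0
After 5 (back): cur=N back=1 fwd=1
After 6 (visit(O)): cur=O back=2 fwd=0
After 7 (back): cur=N back=1 fwd=1
After 8 (back): cur=HOME back=0 fwd=2
After 9 (forward): cur=N back=1 fwd=1
After 10 (forward): cur=O back=2 fwd=0

O 2 0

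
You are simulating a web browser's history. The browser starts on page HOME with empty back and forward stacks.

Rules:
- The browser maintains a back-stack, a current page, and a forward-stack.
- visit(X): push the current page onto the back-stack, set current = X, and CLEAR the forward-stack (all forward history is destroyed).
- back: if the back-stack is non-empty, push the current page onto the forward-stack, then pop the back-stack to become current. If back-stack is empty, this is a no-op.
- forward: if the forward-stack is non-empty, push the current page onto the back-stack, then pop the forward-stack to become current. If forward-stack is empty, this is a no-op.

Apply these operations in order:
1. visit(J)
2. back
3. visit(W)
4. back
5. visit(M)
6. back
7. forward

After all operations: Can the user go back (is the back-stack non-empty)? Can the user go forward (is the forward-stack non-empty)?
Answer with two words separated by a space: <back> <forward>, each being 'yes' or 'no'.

Answer: yes no

Derivation:
After 1 (visit(J)): cur=J back=1 fwd=0
After 2 (back): cur=HOME back=0 fwd=1
After 3 (visit(W)): cur=W back=1 fwd=0
After 4 (back): cur=HOME back=0 fwd=1
After 5 (visit(M)): cur=M back=1 fwd=0
After 6 (back): cur=HOME back=0 fwd=1
After 7 (forward): cur=M back=1 fwd=0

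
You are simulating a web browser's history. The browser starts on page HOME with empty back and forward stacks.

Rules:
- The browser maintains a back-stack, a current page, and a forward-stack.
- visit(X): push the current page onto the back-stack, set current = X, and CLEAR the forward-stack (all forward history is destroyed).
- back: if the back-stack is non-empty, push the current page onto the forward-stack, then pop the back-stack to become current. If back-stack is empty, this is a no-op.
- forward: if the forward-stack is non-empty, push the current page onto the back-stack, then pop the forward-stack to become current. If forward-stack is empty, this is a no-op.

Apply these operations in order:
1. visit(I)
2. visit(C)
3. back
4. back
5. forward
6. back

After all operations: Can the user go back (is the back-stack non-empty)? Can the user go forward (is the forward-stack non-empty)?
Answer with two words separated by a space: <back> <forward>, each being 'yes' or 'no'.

Answer: no yes

Derivation:
After 1 (visit(I)): cur=I back=1 fwd=0
After 2 (visit(C)): cur=C back=2 fwd=0
After 3 (back): cur=I back=1 fwd=1
After 4 (back): cur=HOME back=0 fwd=2
After 5 (forward): cur=I back=1 fwd=1
After 6 (back): cur=HOME back=0 fwd=2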